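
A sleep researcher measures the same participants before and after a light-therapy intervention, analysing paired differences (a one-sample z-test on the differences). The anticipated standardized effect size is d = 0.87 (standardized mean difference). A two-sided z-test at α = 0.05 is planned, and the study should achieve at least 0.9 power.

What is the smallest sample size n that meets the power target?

n = 14

For power 0.9 need Φ(δ − z_{0.025}) = 0.9, so δ = z_{0.025} + z_{0.10} = 1.960 + 1.282 = 3.242.
(The Φ(−δ − z_{α/2}) term is vanishingly small for δ > 0 and is dropped in the standard sample-size formula.)
δ = d·√n ⇒ n = (δ/d)² = (3.242 / 0.87)² = 13.88.
Round up to the next whole unit.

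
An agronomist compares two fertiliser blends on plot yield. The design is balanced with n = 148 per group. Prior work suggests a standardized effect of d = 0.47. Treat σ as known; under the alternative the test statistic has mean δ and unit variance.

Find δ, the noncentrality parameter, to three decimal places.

δ ≈ 4.043

δ = d·√(n/2) = 0.47 × √(148/2) = 4.0431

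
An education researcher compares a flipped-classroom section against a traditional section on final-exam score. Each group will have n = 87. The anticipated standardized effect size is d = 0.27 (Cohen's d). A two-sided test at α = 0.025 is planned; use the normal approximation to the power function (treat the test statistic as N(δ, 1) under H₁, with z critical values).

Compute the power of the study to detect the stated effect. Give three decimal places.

Noncentrality parameter: δ = d·√(n/2) = 0.27 × √(87/2) = 1.7808
Critical value for a two-sided test at α = 0.025: z_{α/2} = 2.241.
Power = Φ(δ − 2.241) + Φ(−δ − 2.241) = Φ(-0.461) + Φ(-4.022) = 0.3225 + 0.0000 = 0.3226.

Power ≈ 0.323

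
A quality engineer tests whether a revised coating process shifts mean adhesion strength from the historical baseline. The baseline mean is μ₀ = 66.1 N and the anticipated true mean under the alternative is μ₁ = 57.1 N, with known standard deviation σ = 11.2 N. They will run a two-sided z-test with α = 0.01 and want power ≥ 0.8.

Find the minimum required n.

n = 19

Standardized effect: d = |μ₁ − μ₀| / σ = |57.1 − 66.1| / 11.2 = 0.8036
Set Φ(δ − 2.576) = 0.8; then δ − 2.576 = Φ⁻¹(0.8) = 0.842, giving δ = 3.417.
(Ignoring the negligible lower-tail rejection probability gives the usual closed-form inversion.)
δ = d·√n ⇒ n = (δ/d)² = (3.417 / 0.8036)² = 18.09.
Rounding up, n = 19.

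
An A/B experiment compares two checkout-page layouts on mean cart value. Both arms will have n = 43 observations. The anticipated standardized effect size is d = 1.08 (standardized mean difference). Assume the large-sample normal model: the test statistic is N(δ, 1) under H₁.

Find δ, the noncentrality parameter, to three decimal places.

The noncentrality parameter scales effect size by the design's sample-size factor: δ = d·√(n/2) = 1.08 × √(43/2) = 5.0078

δ ≈ 5.008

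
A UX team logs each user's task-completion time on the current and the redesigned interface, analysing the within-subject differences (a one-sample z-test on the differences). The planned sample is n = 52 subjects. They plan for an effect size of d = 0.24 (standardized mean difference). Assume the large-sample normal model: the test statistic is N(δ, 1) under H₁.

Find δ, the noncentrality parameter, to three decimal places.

The noncentrality parameter scales effect size by the design's sample-size factor: δ = d·√n = 0.24 × √52 = 1.7307

δ ≈ 1.731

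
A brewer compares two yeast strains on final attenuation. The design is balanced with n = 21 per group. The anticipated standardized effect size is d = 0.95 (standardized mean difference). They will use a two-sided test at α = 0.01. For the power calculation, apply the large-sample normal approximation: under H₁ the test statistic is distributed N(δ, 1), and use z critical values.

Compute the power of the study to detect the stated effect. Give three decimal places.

Noncentrality parameter: δ = d·√(n/2) = 0.95 × √(21/2) = 3.0784
Critical value for a two-sided test at α = 0.01: z_{α/2} = 2.576.
Power = Φ(δ − 2.576) + Φ(−δ − 2.576) = Φ(0.503) + Φ(-5.654) = 0.6923 + 0.0000 = 0.6924.

Power ≈ 0.692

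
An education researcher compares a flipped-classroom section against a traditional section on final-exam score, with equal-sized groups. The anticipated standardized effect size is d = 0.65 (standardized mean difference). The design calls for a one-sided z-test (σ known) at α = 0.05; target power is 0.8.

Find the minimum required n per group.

Set Φ(δ − 1.645) = 0.8; then δ − 1.645 = Φ⁻¹(0.8) = 0.842, giving δ = 2.486.
δ = d·√(n/2) ⇒ n = 2(δ/d)² = 2 × (2.486 / 0.65)² = 29.27.
Round up to the next whole unit.

n = 30 per group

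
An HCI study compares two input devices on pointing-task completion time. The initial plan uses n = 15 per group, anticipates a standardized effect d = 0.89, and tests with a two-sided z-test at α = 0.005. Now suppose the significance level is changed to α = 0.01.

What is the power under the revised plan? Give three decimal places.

δ = d·√(n/2) = 0.89 × √(15/2) = 2.4374 (unchanged). New critical value: z_{0.005} = 2.576.
Revised power = Φ(δ − 2.576) + Φ(−δ − 2.576) = Φ(-0.138) + Φ(-5.013) = 0.4449 + 0.0000 = 0.4449.

Power ≈ 0.445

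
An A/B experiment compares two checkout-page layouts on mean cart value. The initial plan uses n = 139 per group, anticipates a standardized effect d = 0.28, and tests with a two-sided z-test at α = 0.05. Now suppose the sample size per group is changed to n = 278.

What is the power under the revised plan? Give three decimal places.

With n = 278 per group: δ = d·√(n/2) = 0.28 × √(278/2) = 3.3012. Critical value z_{0.025} = 1.960.
Revised power = Φ(δ − 1.960) + Φ(−δ − 1.960) = Φ(1.341) + Φ(-5.261) = 0.9101 + 0.0000 = 0.9101.

Power ≈ 0.910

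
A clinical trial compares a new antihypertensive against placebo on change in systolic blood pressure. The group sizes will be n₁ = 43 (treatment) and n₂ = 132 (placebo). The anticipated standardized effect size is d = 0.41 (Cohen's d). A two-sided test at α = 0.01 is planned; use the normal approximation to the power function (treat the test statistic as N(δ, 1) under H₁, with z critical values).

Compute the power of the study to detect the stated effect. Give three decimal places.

Noncentrality parameter: δ = d / √(1/n₁ + 1/n₂) = 0.41 / √(1/43 + 1/132) = 2.3350
Two-sided α = 0.01 → critical value z_{0.005} = 2.576.
Power = Φ(δ − 2.576) + Φ(−δ − 2.576) = Φ(-0.241) + Φ(-4.911) = 0.4048 + 0.0000 = 0.4048.

Power ≈ 0.405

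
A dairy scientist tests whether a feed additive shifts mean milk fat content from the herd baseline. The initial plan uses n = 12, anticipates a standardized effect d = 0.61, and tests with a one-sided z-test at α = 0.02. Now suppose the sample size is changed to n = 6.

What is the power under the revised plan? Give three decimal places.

Power ≈ 0.288

With n = 6: δ = d·√n = 0.61 × √6 = 1.4942. Critical value z_{0.02} = 2.054.
Revised power = P(Z > 2.054 − δ) = Φ(-0.560) = 0.2879.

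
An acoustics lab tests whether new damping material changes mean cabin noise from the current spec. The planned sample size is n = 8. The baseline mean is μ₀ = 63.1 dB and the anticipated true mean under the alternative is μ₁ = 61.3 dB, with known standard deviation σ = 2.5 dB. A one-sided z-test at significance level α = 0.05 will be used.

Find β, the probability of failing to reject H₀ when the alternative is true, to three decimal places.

Standardized effect: d = |μ₁ − μ₀| / σ = |61.3 − 63.1| / 2.5 = 0.7200
Noncentrality parameter: δ = d·√n = 0.7200 × √8 = 2.0365
One-sided α = 0.05 → critical value z_{0.05} = 1.645.
Power = Φ(δ − 1.645) = Φ(0.392) = 0.6523.
Type II error: β = 1 − power = 1 − 0.6523 = 0.3477.

β ≈ 0.348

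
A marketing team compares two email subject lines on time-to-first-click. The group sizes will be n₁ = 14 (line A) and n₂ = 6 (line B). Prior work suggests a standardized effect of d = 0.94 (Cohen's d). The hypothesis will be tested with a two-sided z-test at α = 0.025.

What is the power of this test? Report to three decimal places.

Power ≈ 0.376

Noncentrality parameter: δ = d / √(1/n₁ + 1/n₂) = 0.94 / √(1/14 + 1/6) = 1.9264
Critical value for a two-sided test at α = 0.025: z_{α/2} = 2.241.
Power = Φ(δ − 2.241) + Φ(−δ − 2.241) = Φ(-0.315) + Φ(-4.168) = 0.3764 + 0.0000 = 0.3764.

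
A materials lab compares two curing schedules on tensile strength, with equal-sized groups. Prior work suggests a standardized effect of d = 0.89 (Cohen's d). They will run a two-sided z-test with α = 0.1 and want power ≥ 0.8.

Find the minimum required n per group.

Set Φ(δ − 1.645) = 0.8; then δ − 1.645 = Φ⁻¹(0.8) = 0.842, giving δ = 2.486.
(Ignoring the negligible lower-tail rejection probability gives the usual closed-form inversion.)
δ = d·√(n/2) ⇒ n = 2(δ/d)² = 2 × (2.486 / 0.89)² = 15.61.
Round up to the next whole unit.

n = 16 per group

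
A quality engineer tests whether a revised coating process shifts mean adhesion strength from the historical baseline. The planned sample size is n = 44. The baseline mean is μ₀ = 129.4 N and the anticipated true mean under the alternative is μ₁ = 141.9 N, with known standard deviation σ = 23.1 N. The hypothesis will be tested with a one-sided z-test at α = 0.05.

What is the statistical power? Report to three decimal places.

Power ≈ 0.974

Standardized effect: d = |μ₁ − μ₀| / σ = |141.9 − 129.4| / 23.1 = 0.5411
Noncentrality parameter: δ = d·√n = 0.5411 × √44 = 3.5894
One-sided α = 0.05 → critical value z_{0.05} = 1.645.
Power = P(Z > 1.645 − δ) = Φ(1.945) = 0.9741.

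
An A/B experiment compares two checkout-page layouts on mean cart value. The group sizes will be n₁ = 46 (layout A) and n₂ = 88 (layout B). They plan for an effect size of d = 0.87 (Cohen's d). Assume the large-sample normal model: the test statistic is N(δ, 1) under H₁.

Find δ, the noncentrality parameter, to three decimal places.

The noncentrality parameter scales effect size by the design's sample-size factor: δ = d / √(1/n₁ + 1/n₂) = 0.87 / √(1/46 + 1/88) = 4.7818

δ ≈ 4.782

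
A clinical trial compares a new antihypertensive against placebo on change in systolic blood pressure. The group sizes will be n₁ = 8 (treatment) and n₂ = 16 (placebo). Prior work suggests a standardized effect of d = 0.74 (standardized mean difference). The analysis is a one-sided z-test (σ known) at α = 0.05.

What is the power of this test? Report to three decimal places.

Power ≈ 0.526

Noncentrality parameter: δ = d / √(1/n₁ + 1/n₂) = 0.74 / √(1/8 + 1/16) = 1.7090
One-sided α = 0.05 → critical value z_{0.05} = 1.645.
Power = P(Z > 1.645 − δ) = Φ(0.064) = 0.5256.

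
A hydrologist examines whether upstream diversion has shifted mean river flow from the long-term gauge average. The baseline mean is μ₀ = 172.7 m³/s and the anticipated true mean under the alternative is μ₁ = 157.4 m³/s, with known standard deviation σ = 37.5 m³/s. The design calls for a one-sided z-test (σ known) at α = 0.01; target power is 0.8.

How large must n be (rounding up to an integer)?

Standardized effect: d = |μ₁ − μ₀| / σ = |157.4 − 172.7| / 37.5 = 0.4080
For power 0.8 need Φ(δ − z_{0.01}) = 0.8, so δ = z_{0.01} + z_{0.20} = 2.326 + 0.842 = 3.168.
δ = d·√n ⇒ n = (δ/d)² = (3.168 / 0.4080)² = 60.29.
Rounding up, n = 61.

n = 61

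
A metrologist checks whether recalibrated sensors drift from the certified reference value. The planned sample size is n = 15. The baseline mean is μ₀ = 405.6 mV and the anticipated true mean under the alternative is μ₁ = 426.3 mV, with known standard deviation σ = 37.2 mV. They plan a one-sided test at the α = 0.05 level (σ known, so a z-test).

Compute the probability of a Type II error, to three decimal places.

Standardized effect: d = |μ₁ − μ₀| / σ = |426.3 − 405.6| / 37.2 = 0.5565
Noncentrality parameter: δ = d·√n = 0.5565 × √15 = 2.1551
Critical value for a one-sided test at α = 0.05: z_α = 1.645.
Power = Φ(δ − 1.645) = Φ(0.510) = 0.6951.
Type II error: β = 1 − power = 1 − 0.6951 = 0.3049.

β ≈ 0.305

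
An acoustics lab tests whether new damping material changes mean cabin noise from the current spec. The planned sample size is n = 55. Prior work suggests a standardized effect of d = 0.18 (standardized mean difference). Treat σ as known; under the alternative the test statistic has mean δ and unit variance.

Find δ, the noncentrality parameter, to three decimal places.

The noncentrality parameter scales effect size by the design's sample-size factor: δ = d·√n = 0.18 × √55 = 1.3349

δ ≈ 1.335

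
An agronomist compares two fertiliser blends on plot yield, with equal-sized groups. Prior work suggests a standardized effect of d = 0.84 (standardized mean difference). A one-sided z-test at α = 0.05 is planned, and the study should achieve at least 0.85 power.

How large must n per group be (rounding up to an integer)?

For power 0.85 need Φ(δ − z_{0.05}) = 0.85, so δ = z_{0.05} + z_{0.15} = 1.645 + 1.036 = 2.681.
δ = d·√(n/2) ⇒ n = 2(δ/d)² = 2 × (2.681 / 0.84)² = 20.38.
Rounding up, n = 21 per group.

n = 21 per group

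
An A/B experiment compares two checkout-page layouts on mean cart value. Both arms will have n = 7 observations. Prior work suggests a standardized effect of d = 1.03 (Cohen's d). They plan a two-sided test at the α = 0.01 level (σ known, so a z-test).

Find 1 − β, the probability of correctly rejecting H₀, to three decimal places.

Power ≈ 0.258

Noncentrality parameter: δ = d·√(n/2) = 1.03 × √(7/2) = 1.9270
Critical value for a two-sided test at α = 0.01: z_{α/2} = 2.576.
Power = Φ(δ − 2.576) + Φ(−δ − 2.576) = Φ(-0.649) + Φ(-4.503) = 0.2582 + 0.0000 = 0.2582.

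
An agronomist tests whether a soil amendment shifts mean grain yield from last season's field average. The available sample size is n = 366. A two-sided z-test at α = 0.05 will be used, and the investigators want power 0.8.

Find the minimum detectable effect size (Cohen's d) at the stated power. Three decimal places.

d ≈ 0.146

Required noncentrality: δ = z_{0.025} + z_{0.20} = 1.960 + 0.842 = 2.802.
(The second rejection-region term Φ(−δ − z_{α/2}) is negligible and dropped.)
δ = d·√n ⇒ d = δ/√n = 2.802/√366 = 0.1464.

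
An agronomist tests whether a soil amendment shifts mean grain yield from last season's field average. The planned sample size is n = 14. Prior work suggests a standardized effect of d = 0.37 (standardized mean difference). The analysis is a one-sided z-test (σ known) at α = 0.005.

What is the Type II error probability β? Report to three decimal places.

Noncentrality parameter: δ = d·√n = 0.37 × √14 = 1.3844
One-sided α = 0.005 → critical value z_{0.005} = 2.576.
Power = P(Z > 2.576 − δ) = Φ(-1.191) = 0.1167.
Type II error: β = 1 − power = 1 − 0.1167 = 0.8833.

β ≈ 0.883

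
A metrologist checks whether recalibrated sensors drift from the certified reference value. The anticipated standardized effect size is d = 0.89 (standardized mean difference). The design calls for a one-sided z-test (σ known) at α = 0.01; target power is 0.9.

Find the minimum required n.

For power 0.9 need Φ(δ − z_{0.01}) = 0.9, so δ = z_{0.01} + z_{0.10} = 2.326 + 1.282 = 3.608.
δ = d·√n ⇒ n = (δ/d)² = (3.608 / 0.89)² = 16.43.
Round up to the next whole unit.

n = 17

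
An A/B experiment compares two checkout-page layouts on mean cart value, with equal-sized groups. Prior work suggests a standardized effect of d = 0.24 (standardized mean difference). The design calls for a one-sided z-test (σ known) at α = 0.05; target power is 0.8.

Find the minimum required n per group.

Set Φ(δ − 1.645) = 0.8; then δ − 1.645 = Φ⁻¹(0.8) = 0.842, giving δ = 2.486.
δ = d·√(n/2) ⇒ n = 2(δ/d)² = 2 × (2.486 / 0.24)² = 214.67.
Rounding up, n = 215 per group.

n = 215 per group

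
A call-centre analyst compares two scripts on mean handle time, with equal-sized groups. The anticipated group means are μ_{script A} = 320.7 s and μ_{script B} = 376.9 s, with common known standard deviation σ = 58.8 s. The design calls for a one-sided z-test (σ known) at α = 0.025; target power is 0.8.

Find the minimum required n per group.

Standardized effect: d = |μ_{script A} − μ_{script B}| / σ = |320.7 − 376.9| / 58.8 = 0.9558
For power 0.8 need Φ(δ − z_{0.025}) = 0.8, so δ = z_{0.025} + z_{0.20} = 1.960 + 0.842 = 2.802.
δ = d·√(n/2) ⇒ n = 2(δ/d)² = 2 × (2.802 / 0.9558)² = 17.18.
Round up to the next whole unit.

n = 18 per group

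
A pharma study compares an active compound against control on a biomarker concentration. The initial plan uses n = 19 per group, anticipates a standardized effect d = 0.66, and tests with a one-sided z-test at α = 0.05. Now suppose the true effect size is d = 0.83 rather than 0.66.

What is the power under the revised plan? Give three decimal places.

Power ≈ 0.819

With d = 0.83: δ = d·√(n/2) = 0.83 × √(19/2) = 2.5582. Critical value z_{0.05} = 1.645.
Revised power = Φ(δ − 1.645) = Φ(0.913) = 0.8195.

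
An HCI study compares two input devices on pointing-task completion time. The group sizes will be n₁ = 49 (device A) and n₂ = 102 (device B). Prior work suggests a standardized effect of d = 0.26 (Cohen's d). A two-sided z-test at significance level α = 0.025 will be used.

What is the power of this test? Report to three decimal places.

Noncentrality parameter: δ = d / √(1/n₁ + 1/n₂) = 0.26 / √(1/49 + 1/102) = 1.4958
Two-sided α = 0.025 → critical value z_{0.0125} = 2.241.
Power = Φ(δ − 2.241) + Φ(−δ − 2.241) = Φ(-0.746) + Φ(-3.737) = 0.2280 + 0.0001 = 0.2281.

Power ≈ 0.228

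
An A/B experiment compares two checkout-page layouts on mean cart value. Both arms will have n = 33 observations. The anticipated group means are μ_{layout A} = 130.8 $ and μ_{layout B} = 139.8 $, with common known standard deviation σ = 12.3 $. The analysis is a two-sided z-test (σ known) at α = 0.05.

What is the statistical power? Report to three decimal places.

Standardized effect: d = |μ_{layout A} − μ_{layout B}| / σ = |130.8 − 139.8| / 12.3 = 0.7317
Noncentrality parameter: δ = d·√(n/2) = 0.7317 × √(33/2) = 2.9722
Two-sided α = 0.05 → critical value z_{0.025} = 1.960.
Power = Φ(δ − 1.960) + Φ(−δ − 1.960) = Φ(1.012) + Φ(-4.932) = 0.8443 + 0.0000 = 0.8443.

Power ≈ 0.844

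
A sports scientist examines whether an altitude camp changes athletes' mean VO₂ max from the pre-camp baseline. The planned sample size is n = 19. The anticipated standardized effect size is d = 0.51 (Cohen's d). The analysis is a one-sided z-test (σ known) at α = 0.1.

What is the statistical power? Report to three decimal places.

Noncentrality parameter: δ = d·√n = 0.51 × √19 = 2.2230
One-sided α = 0.1 → critical value z_{0.1} = 1.282.
Power = P(Z > 1.282 − δ) = Φ(0.941) = 0.8268.

Power ≈ 0.827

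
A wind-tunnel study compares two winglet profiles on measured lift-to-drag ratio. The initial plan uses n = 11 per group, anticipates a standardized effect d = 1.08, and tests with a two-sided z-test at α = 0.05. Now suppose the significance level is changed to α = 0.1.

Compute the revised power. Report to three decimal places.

δ = d·√(n/2) = 1.08 × √(11/2) = 2.5328 (unchanged). New critical value: z_{0.05} = 1.645.
Revised power = Φ(δ − 1.645) + Φ(−δ − 1.645) = Φ(0.888) + Φ(-4.178) = 0.8127 + 0.0000 = 0.8127.

Power ≈ 0.813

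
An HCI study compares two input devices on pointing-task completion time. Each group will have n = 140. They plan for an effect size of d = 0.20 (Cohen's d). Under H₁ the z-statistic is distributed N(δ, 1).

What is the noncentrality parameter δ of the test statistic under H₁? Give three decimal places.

The noncentrality parameter scales effect size by the design's sample-size factor: δ = d·√(n/2) = 0.20 × √(140/2) = 1.6733

δ ≈ 1.673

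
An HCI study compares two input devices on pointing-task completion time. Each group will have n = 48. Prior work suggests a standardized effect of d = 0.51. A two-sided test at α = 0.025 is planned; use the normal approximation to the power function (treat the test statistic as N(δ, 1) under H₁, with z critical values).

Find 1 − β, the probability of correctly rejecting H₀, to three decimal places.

Power ≈ 0.601

Noncentrality parameter: δ = d·√(n/2) = 0.51 × √(48/2) = 2.4985
Critical value for a two-sided test at α = 0.025: z_{α/2} = 2.241.
Power = Φ(δ − 2.241) + Φ(−δ − 2.241) = Φ(0.257) + Φ(-4.740) = 0.6014 + 0.0000 = 0.6014.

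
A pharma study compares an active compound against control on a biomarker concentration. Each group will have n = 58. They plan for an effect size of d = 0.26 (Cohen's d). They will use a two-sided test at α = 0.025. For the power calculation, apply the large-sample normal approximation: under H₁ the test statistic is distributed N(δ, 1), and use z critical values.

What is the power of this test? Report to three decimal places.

Noncentrality parameter: δ = d·√(n/2) = 0.26 × √(58/2) = 1.4001
Critical value for a two-sided test at α = 0.025: z_{α/2} = 2.241.
Power = Φ(δ − 2.241) + Φ(−δ − 2.241) = Φ(-0.841) + Φ(-3.642) = 0.2001 + 0.0001 = 0.2002.

Power ≈ 0.200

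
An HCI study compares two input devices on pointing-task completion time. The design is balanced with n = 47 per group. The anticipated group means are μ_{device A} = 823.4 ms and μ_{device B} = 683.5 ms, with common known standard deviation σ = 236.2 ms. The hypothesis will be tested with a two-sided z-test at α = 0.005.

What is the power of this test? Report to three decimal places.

Standardized effect: d = |μ_{device A} − μ_{device B}| / σ = |823.4 − 683.5| / 236.2 = 0.5923
Noncentrality parameter: λ = d·√(n/2) = 0.5923 × √(47/2) = 2.8713
Two-sided α = 0.005 → critical value z_{0.0025} = 2.807.
Power = Φ(λ − 2.807) + Φ(−λ − 2.807) = Φ(0.064) + Φ(-5.678) = 0.5256 + 0.0000 = 0.5256.

Power ≈ 0.526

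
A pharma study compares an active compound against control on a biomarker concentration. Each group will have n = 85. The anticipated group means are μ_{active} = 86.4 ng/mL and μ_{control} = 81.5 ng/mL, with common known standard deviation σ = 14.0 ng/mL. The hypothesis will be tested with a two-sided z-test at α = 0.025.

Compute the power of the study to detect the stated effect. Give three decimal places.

Power ≈ 0.516

Standardized effect: d = |μ_{active} − μ_{control}| / σ = |86.4 − 81.5| / 14.0 = 0.3500
Noncentrality parameter: δ = d·√(n/2) = 0.3500 × √(85/2) = 2.2817
Critical value for a two-sided test at α = 0.025: z_{α/2} = 2.241.
Power = Φ(δ − 2.241) + Φ(−δ − 2.241) = Φ(0.040) + Φ(-4.523) = 0.5161 + 0.0000 = 0.5161.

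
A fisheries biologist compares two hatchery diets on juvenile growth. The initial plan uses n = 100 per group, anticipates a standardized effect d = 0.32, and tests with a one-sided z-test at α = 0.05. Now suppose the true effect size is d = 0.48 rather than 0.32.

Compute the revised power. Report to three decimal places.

With d = 0.48: δ = d·√(n/2) = 0.48 × √(100/2) = 3.3941. Critical value z_{0.05} = 1.645.
Revised power = P(Z > 1.645 − δ) = Φ(1.749) = 0.9599.

Power ≈ 0.960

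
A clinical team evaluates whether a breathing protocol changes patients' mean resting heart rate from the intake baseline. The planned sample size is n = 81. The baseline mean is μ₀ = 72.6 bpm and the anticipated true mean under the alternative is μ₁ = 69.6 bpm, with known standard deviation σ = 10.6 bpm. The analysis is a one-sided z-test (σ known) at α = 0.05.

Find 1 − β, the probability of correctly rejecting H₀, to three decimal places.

Standardized effect: d = |μ₁ − μ₀| / σ = |69.6 − 72.6| / 10.6 = 0.2830
Noncentrality parameter: δ = d·√n = 0.2830 × √81 = 2.5472
Critical value for a one-sided test at α = 0.05: z_α = 1.645.
Power = P(Z > 1.645 − δ) = Φ(0.902) = 0.8166.

Power ≈ 0.817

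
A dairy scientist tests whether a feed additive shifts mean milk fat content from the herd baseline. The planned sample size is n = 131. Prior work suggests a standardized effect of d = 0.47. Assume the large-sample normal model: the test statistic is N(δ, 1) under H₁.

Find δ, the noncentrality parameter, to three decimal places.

δ = d·√n = 0.47 × √131 = 5.3794

δ ≈ 5.379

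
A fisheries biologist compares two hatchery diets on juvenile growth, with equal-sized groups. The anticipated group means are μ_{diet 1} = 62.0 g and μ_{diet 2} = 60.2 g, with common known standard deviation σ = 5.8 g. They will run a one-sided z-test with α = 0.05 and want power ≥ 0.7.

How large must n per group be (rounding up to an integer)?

Standardized effect: d = |μ_{diet 1} − μ_{diet 2}| / σ = |62.0 − 60.2| / 5.8 = 0.3103
For power 0.7 need Φ(δ − z_{0.05}) = 0.7, so δ = z_{0.05} + z_{0.30} = 1.645 + 0.524 = 2.169.
δ = d·√(n/2) ⇒ n = 2(δ/d)² = 2 × (2.169 / 0.3103)² = 97.72.
Round up to the next whole unit.

n = 98 per group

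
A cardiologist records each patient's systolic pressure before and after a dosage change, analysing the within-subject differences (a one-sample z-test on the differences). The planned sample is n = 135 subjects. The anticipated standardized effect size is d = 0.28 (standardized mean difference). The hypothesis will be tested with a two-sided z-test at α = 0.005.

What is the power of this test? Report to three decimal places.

Noncentrality parameter: δ = d·√n = 0.28 × √135 = 3.2533
Critical value for a two-sided test at α = 0.005: z_{α/2} = 2.807.
Power = Φ(δ − 2.807) + Φ(−δ − 2.807) = Φ(0.446) + Φ(-6.060) = 0.6723 + 0.0000 = 0.6723.

Power ≈ 0.672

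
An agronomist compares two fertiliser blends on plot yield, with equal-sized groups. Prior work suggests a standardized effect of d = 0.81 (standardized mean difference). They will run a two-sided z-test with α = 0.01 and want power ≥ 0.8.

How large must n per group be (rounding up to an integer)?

For power 0.8 need Φ(δ − z_{0.005}) = 0.8, so δ = z_{0.005} + z_{0.20} = 2.576 + 0.842 = 3.417.
(For δ > 0 the lower-tail rejection region contributes negligibly to power, so the one-term inversion is standard.)
δ = d·√(n/2) ⇒ n = 2(δ/d)² = 2 × (3.417 / 0.81)² = 35.60.
Round up to the next whole unit.

n = 36 per group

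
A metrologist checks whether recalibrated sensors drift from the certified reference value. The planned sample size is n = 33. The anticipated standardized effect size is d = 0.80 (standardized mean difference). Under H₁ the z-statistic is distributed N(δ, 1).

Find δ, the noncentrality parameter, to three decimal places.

The noncentrality parameter scales effect size by the design's sample-size factor: δ = d·√n = 0.80 × √33 = 4.5957

δ ≈ 4.596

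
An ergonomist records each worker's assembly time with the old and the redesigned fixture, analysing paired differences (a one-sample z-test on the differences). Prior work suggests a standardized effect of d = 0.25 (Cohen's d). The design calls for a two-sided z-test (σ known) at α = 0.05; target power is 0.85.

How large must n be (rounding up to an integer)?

n = 144

For power 0.85 need Φ(δ − z_{0.025}) = 0.85, so δ = z_{0.025} + z_{0.15} = 1.960 + 1.036 = 2.996.
(For δ > 0 the lower-tail rejection region contributes negligibly to power, so the one-term inversion is standard.)
δ = d·√n ⇒ n = (δ/d)² = (2.996 / 0.25)² = 143.65.
Rounding up, n = 144.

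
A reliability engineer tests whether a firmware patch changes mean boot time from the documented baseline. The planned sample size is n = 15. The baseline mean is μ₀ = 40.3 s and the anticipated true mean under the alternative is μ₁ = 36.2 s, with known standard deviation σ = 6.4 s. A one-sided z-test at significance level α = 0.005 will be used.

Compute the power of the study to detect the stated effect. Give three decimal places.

Standardized effect: d = |μ₁ − μ₀| / σ = |36.2 − 40.3| / 6.4 = 0.6406
Noncentrality parameter: δ = d·√n = 0.6406 × √15 = 2.4811
One-sided α = 0.005 → critical value z_{0.005} = 2.576.
Power = Φ(δ − 2.576) = Φ(-0.095) = 0.4623.

Power ≈ 0.462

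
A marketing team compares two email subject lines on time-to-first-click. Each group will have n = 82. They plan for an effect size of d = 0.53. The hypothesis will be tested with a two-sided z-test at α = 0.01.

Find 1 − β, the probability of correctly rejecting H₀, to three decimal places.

Noncentrality parameter: δ = d·√(n/2) = 0.53 × √(82/2) = 3.3937
Two-sided α = 0.01 → critical value z_{0.005} = 2.576.
Power = Φ(δ − 2.576) + Φ(−δ − 2.576) = Φ(0.818) + Φ(-5.969) = 0.7933 + 0.0000 = 0.7933.

Power ≈ 0.793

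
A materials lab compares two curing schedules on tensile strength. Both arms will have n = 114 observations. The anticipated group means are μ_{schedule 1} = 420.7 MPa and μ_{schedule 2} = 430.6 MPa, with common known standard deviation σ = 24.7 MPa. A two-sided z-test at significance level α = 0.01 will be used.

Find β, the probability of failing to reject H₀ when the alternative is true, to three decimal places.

β ≈ 0.326

Standardized effect: d = |μ_{schedule 1} − μ_{schedule 2}| / σ = |420.7 − 430.6| / 24.7 = 0.4008
Noncentrality parameter: δ = d·√(n/2) = 0.4008 × √(114/2) = 3.0260
Critical value for a two-sided test at α = 0.01: z_{α/2} = 2.576.
Power = Φ(δ − 2.576) + Φ(−δ − 2.576) = Φ(0.450) + Φ(-5.602) = 0.6737 + 0.0000 = 0.6737.
Type II error: β = 1 − power = 1 − 0.6737 = 0.3263.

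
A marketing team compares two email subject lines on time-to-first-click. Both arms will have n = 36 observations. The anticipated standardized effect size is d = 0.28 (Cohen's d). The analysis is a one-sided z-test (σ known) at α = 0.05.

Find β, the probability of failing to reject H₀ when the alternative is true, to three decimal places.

β ≈ 0.676

Noncentrality parameter: δ = d·√(n/2) = 0.28 × √(36/2) = 1.1879
Critical value for a one-sided test at α = 0.05: z_α = 1.645.
Power = P(Z > 1.645 − δ) = Φ(-0.457) = 0.3239.
Type II error: β = 1 − power = 1 − 0.3239 = 0.6761.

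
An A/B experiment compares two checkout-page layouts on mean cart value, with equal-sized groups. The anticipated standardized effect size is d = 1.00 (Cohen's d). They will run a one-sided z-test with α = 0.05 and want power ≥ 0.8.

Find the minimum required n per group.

n = 13 per group

For power 0.8 need Φ(δ − z_{0.05}) = 0.8, so δ = z_{0.05} + z_{0.20} = 1.645 + 0.842 = 2.486.
δ = d·√(n/2) ⇒ n = 2(δ/d)² = 2 × (2.486 / 1.00)² = 12.37.
Round up to the next whole unit.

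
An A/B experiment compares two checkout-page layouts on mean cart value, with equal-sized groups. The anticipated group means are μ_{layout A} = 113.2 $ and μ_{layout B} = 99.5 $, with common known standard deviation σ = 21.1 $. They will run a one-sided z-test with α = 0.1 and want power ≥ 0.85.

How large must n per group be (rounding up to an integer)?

Standardized effect: d = |μ_{layout A} − μ_{layout B}| / σ = |113.2 − 99.5| / 21.1 = 0.6493
For power 0.85 need Φ(δ − z_{0.1}) = 0.85, so δ = z_{0.1} + z_{0.15} = 1.282 + 1.036 = 2.318.
δ = d·√(n/2) ⇒ n = 2(δ/d)² = 2 × (2.318 / 0.6493)² = 25.49.
Round up to the next whole unit.

n = 26 per group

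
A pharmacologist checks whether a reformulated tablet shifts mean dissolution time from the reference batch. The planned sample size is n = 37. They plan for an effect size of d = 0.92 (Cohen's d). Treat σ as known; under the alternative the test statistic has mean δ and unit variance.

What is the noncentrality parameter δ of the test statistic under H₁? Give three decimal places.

δ ≈ 5.596

The noncentrality parameter scales effect size by the design's sample-size factor: δ = d·√n = 0.92 × √37 = 5.5961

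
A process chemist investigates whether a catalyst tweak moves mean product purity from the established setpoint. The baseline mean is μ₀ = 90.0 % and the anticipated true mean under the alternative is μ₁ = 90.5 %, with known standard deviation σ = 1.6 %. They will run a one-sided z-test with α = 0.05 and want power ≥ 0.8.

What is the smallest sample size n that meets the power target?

n = 64

Standardized effect: d = |μ₁ − μ₀| / σ = |90.5 − 90.0| / 1.6 = 0.3125
For power 0.8 need Φ(δ − z_{0.05}) = 0.8, so δ = z_{0.05} + z_{0.20} = 1.645 + 0.842 = 2.486.
δ = d·√n ⇒ n = (δ/d)² = (2.486 / 0.3125)² = 63.31.
Rounding up, n = 64.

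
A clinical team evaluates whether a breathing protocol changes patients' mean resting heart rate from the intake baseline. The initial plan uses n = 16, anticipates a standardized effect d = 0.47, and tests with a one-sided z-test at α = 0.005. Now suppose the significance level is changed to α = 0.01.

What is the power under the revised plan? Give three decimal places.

δ = d·√n = 0.47 × √16 = 1.8800 (unchanged). New critical value: z_{0.01} = 2.326.
Revised power = Φ(δ − 2.326) = Φ(-0.446) = 0.3277.

Power ≈ 0.328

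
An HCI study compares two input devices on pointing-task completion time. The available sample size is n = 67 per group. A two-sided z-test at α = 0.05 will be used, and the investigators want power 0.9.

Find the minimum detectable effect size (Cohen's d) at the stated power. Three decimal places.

d ≈ 0.560

Required noncentrality: δ = z_{0.025} + z_{0.10} = 1.960 + 1.282 = 3.242.
(The second rejection-region term Φ(−δ − z_{α/2}) is negligible and dropped.)
δ = d·√(n/2) ⇒ d = δ/√(n/2) = 3.242/√(67/2) = 0.5600.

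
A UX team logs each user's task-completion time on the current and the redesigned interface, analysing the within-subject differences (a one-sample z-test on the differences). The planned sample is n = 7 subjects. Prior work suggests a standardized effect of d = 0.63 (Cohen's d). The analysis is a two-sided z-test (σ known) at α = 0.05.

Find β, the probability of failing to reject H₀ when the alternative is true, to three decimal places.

Noncentrality parameter: δ = d·√n = 0.63 × √7 = 1.6668
Two-sided α = 0.05 → critical value z_{0.025} = 1.960.
Power = Φ(δ − 1.960) + Φ(−δ − 1.960) = Φ(-0.293) + Φ(-3.627) = 0.3847 + 0.0001 = 0.3849.
Type II error: β = 1 − power = 1 − 0.3849 = 0.6151.

β ≈ 0.615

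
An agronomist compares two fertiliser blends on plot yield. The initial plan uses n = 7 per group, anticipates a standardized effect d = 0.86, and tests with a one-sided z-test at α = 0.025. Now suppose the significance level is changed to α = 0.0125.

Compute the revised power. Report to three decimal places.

δ = d·√(n/2) = 0.86 × √(7/2) = 1.6089 (unchanged). New critical value: z_{0.0125} = 2.241.
Revised power = Φ(δ − 2.241) = Φ(-0.632) = 0.2635.

Power ≈ 0.264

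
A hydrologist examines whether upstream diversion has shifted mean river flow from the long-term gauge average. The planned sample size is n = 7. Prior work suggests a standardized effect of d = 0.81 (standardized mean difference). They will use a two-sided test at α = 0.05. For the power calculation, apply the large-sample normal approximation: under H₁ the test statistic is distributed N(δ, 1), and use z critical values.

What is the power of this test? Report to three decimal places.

Power ≈ 0.573

Noncentrality parameter: δ = d·√n = 0.81 × √7 = 2.1431
Critical value for a two-sided test at α = 0.05: z_{α/2} = 1.960.
Power = Φ(δ − 1.960) + Φ(−δ − 1.960) = Φ(0.183) + Φ(-4.103) = 0.5726 + 0.0000 = 0.5727.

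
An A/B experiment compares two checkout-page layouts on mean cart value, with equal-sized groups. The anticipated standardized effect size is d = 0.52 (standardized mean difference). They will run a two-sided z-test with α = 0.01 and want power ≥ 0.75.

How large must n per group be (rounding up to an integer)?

For power 0.75 need Φ(δ − z_{0.005}) = 0.75, so δ = z_{0.005} + z_{0.25} = 2.576 + 0.674 = 3.250.
(Ignoring the negligible lower-tail rejection probability gives the usual closed-form inversion.)
δ = d·√(n/2) ⇒ n = 2(δ/d)² = 2 × (3.250 / 0.52)² = 78.14.
Round up to the next whole unit.

n = 79 per group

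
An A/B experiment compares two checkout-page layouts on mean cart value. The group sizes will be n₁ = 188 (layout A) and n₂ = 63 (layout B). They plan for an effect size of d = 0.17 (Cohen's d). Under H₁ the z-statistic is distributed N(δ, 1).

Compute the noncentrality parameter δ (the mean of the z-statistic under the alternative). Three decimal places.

δ = d / √(1/n₁ + 1/n₂) = 0.17 / √(1/188 + 1/63) = 1.1678

δ ≈ 1.168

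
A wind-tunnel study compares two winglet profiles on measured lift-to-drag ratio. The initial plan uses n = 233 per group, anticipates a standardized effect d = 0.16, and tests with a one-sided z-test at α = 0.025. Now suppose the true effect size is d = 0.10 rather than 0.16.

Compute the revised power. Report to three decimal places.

Power ≈ 0.189

With d = 0.10: δ = d·√(n/2) = 0.10 × √(233/2) = 1.0794. Critical value z_{0.025} = 1.960.
Revised power = P(Z > 1.960 − δ) = Φ(-0.881) = 0.1893.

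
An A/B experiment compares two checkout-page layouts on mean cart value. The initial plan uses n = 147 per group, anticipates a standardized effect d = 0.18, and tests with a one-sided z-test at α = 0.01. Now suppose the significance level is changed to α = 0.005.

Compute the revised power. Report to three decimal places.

Power ≈ 0.151

δ = d·√(n/2) = 0.18 × √(147/2) = 1.5432 (unchanged). New critical value: z_{0.005} = 2.576.
Revised power = Φ(δ − 2.576) = Φ(-1.033) = 0.1509.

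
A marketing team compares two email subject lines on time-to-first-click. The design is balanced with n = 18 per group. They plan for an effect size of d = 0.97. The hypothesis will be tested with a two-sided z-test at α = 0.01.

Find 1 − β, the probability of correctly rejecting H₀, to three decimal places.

Power ≈ 0.631

Noncentrality parameter: δ = d·√(n/2) = 0.97 × √(18/2) = 2.9100
Critical value for a two-sided test at α = 0.01: z_{α/2} = 2.576.
Power = Φ(δ − 2.576) + Φ(−δ − 2.576) = Φ(0.334) + Φ(-5.486) = 0.6309 + 0.0000 = 0.6309.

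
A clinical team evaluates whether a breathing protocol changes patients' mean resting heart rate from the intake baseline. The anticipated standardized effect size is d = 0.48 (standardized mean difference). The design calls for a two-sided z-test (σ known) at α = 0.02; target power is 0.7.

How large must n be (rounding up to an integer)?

n = 36

Set Φ(δ − 2.326) = 0.7; then δ − 2.326 = Φ⁻¹(0.7) = 0.524, giving δ = 2.851.
(The Φ(−δ − z_{α/2}) term is vanishingly small for δ > 0 and is dropped in the standard sample-size formula.)
δ = d·√n ⇒ n = (δ/d)² = (2.851 / 0.48)² = 35.27.
Rounding up, n = 36.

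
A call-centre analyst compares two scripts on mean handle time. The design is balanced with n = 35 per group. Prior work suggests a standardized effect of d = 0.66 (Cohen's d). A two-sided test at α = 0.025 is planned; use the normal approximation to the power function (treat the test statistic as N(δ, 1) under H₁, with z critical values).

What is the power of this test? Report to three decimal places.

Noncentrality parameter: δ = d·√(n/2) = 0.66 × √(35/2) = 2.7610
Two-sided α = 0.025 → critical value z_{0.0125} = 2.241.
Power = Φ(δ − 2.241) + Φ(−δ − 2.241) = Φ(0.520) + Φ(-5.002) = 0.6983 + 0.0000 = 0.6983.

Power ≈ 0.698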